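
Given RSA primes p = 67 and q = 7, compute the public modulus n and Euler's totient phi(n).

Step 1: n = p * q = 67 * 7 = 469.
Step 2: phi(n) = (p-1)(q-1) = 66 * 6 = 396.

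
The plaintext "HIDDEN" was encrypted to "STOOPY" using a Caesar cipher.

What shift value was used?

Step 1: Compare first letters: H (position 7) -> S (position 18).
Step 2: Shift = (18 - 7) mod 26 = 11.
The shift value is 11.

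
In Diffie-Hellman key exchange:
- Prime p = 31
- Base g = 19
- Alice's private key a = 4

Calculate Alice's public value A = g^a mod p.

Step 1: A = g^a mod p = 19^4 mod 31.
  19^1 mod 31 = 19
  19^2 mod 31 = (19 * 19) mod 31 = 20
  19^3 mod 31 = (20 * 19) mod 31 = 8
  19^4 mod 31 = (8 * 19) mod 31 = 28
Result: A = 28.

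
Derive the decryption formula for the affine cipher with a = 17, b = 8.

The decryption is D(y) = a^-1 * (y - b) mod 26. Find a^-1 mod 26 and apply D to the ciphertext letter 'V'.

Step 1: Find a^-1, the modular inverse of 17 mod 26.
Step 2: We need 17 * a^-1 = 1 (mod 26).
Step 3: 17 * 23 = 391 = 15 * 26 + 1, so a^-1 = 23.
Step 4: D(y) = 23(y - 8) mod 26.
Step 5: Apply to 'V' (y = 21): D(21) = 23 * (21 - 8) mod 26 = 23 * 13 mod 26 = 13 -> 'N'.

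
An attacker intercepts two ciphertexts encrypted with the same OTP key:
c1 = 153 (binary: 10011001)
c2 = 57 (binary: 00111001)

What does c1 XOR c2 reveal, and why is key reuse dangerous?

Step 1: c1 XOR c2 = (m1 XOR k) XOR (m2 XOR k).
Step 2: By XOR associativity/commutativity: = m1 XOR m2 XOR k XOR k = m1 XOR m2.
Step 3: 10011001 XOR 00111001 = 10100000 = 160.
Step 4: The key cancels out! An attacker learns m1 XOR m2 = 160, revealing the relationship between plaintexts.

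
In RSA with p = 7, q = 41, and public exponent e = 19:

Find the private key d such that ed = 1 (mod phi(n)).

Step 1: n = 7 * 41 = 287.
Step 2: phi(n) = 6 * 40 = 240.
Step 3: Find d such that 19 * d = 1 (mod 240).
Step 4: d = 19^(-1) mod 240 = 139.
Verification: 19 * 139 = 2641 = 11 * 240 + 1.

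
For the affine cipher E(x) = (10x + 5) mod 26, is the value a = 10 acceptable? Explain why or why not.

Step 1: Compute gcd(10, 26).
Step 2: gcd(10, 26) = 2.
Since gcd = 2 != 1, 10 shares a common factor with 26, so it cannot be used.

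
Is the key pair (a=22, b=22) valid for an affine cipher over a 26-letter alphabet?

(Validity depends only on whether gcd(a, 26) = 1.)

Step 1: Compute gcd(22, 26).
Step 2: gcd(22, 26) = 2.
Since gcd = 2 != 1, 22 shares a common factor with 26, so it cannot be used.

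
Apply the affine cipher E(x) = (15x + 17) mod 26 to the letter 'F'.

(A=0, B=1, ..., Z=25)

Step 1: Convert 'F' to number: x = 5.
Step 2: E(5) = (15 * 5 + 17) mod 26 = 92 mod 26 = 14.
Step 3: Convert 14 back to letter: O.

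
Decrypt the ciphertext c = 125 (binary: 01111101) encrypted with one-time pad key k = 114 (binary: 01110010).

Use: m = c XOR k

Step 1: XOR ciphertext with key:
  Ciphertext: 01111101
  Key:        01110010
  XOR:        00001111
Step 2: Plaintext = 00001111 = 15 in decimal.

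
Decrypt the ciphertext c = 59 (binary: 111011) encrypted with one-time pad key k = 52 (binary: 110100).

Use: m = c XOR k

Step 1: XOR ciphertext with key:
  Ciphertext: 111011
  Key:        110100
  XOR:        001111
Step 2: Plaintext = 001111 = 15 in decimal.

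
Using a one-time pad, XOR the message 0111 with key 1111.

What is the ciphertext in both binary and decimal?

Step 1: Write out the XOR operation bit by bit:
  Message: 0111
  Key:     1111
  XOR:     1000
Step 2: Convert to decimal: 1000 = 8.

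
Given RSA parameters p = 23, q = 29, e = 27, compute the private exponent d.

Step 1: n = 23 * 29 = 667.
Step 2: phi(n) = 22 * 28 = 616.
Step 3: Find d such that 27 * d = 1 (mod 616).
Step 4: d = 27^(-1) mod 616 = 251.
Verification: 27 * 251 = 6777 = 11 * 616 + 1.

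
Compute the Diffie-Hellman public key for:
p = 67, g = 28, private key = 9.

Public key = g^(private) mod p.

Step 1: A = g^a mod p = 28^9 mod 67.
  28^1 mod 67 = 28
  28^2 mod 67 = (28 * 28) mod 67 = 47
  28^3 mod 67 = (47 * 28) mod 67 = 43
  28^4 mod 67 = (43 * 28) mod 67 = 65
  28^5 mod 67 = (65 * 28) mod 67 = 11
  28^6 mod 67 = (11 * 28) mod 67 = 40
  28^7 mod 67 = (40 * 28) mod 67 = 48
  28^8 mod 67 = (48 * 28) mod 67 = 4
  28^9 mod 67 = (4 * 28) mod 67 = 45
Result: A = 45.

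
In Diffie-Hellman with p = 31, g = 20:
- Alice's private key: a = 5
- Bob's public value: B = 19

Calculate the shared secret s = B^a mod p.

Step 1: s = B^a mod p = 19^5 mod 31.
  19^1 mod 31 = 19
  19^2 mod 31 = (19 * 19) mod 31 = 20
  19^3 mod 31 = (20 * 19) mod 31 = 8
  19^4 mod 31 = (8 * 19) mod 31 = 28
  19^5 mod 31 = (28 * 19) mod 31 = 5
Result: shared secret = 5.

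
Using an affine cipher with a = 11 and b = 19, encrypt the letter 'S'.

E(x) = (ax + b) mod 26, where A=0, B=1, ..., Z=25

Step 1: Convert 'S' to number: x = 18.
Step 2: E(18) = (11 * 18 + 19) mod 26 = 217 mod 26 = 9.
Step 3: Convert 9 back to letter: J.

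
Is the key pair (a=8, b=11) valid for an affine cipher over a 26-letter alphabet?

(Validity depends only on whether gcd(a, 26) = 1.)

Step 1: Compute gcd(8, 26).
Step 2: gcd(8, 26) = 2.
Since gcd = 2 != 1, 8 shares a common factor with 26, so it cannot be used.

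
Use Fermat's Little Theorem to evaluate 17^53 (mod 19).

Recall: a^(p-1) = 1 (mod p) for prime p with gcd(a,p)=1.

Step 1: Since 19 is prime, by Fermat's Little Theorem: 17^18 = 1 (mod 19).
Step 2: Reduce exponent: 53 mod 18 = 17.
Step 3: So 17^53 = 17^17 (mod 19).
Step 4: 17^17 mod 19 = 9.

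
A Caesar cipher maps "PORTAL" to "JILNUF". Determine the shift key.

Step 1: Compare first letters: P (position 15) -> J (position 9).
Step 2: Shift = (9 - 15) mod 26 = 20.
The shift value is 20.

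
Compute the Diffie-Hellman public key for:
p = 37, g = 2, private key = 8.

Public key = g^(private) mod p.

Step 1: A = g^a mod p = 2^8 mod 37.
  2^1 mod 37 = 2
  2^2 mod 37 = (2 * 2) mod 37 = 4
  2^3 mod 37 = (4 * 2) mod 37 = 8
  2^4 mod 37 = (8 * 2) mod 37 = 16
  2^5 mod 37 = (16 * 2) mod 37 = 32
  2^6 mod 37 = (32 * 2) mod 37 = 27
  2^7 mod 37 = (27 * 2) mod 37 = 17
  2^8 mod 37 = (17 * 2) mod 37 = 34
Result: A = 34.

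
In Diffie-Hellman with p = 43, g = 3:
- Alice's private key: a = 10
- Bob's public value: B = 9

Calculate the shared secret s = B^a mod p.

Step 1: s = B^a mod p = 9^10 mod 43.
  9^1 mod 43 = 9
  9^2 mod 43 = (9 * 9) mod 43 = 38
  9^3 mod 43 = (38 * 9) mod 43 = 41
  9^4 mod 43 = (41 * 9) mod 43 = 25
  9^5 mod 43 = (25 * 9) mod 43 = 10
  9^6 mod 43 = (10 * 9) mod 43 = 4
  9^7 mod 43 = (4 * 9) mod 43 = 36
  9^8 mod 43 = (36 * 9) mod 43 = 23
  9^9 mod 43 = (23 * 9) mod 43 = 35
  9^10 mod 43 = (35 * 9) mod 43 = 14
Result: shared secret = 14.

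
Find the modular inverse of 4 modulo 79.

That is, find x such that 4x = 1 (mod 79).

Step 1: We need x such that 4 * x = 1 (mod 79).
Step 2: Using the extended Euclidean algorithm or trial:
  4 * 20 = 80 = 1 * 79 + 1.
Step 3: Since 80 mod 79 = 1, the inverse is x = 20.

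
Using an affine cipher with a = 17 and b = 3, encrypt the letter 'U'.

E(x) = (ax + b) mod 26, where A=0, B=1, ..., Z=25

Step 1: Convert 'U' to number: x = 20.
Step 2: E(20) = (17 * 20 + 3) mod 26 = 343 mod 26 = 5.
Step 3: Convert 5 back to letter: F.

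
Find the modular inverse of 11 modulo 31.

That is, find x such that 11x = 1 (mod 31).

Step 1: We need x such that 11 * x = 1 (mod 31).
Step 2: Using the extended Euclidean algorithm or trial:
  11 * 17 = 187 = 6 * 31 + 1.
Step 3: Since 187 mod 31 = 1, the inverse is x = 17.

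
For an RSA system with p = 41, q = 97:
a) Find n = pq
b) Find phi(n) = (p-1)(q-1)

Step 1: n = p * q = 41 * 97 = 3977.
Step 2: phi(n) = (p-1)(q-1) = 40 * 96 = 3840.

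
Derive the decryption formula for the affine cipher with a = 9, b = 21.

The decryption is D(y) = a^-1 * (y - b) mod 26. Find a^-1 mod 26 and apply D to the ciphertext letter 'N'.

Step 1: Find a^-1, the modular inverse of 9 mod 26.
Step 2: We need 9 * a^-1 = 1 (mod 26).
Step 3: 9 * 3 = 27 = 1 * 26 + 1, so a^-1 = 3.
Step 4: D(y) = 3(y - 21) mod 26.
Step 5: Apply to 'N' (y = 13): D(13) = 3 * (13 - 21) mod 26 = 3 * -8 mod 26 = 2 -> 'C'.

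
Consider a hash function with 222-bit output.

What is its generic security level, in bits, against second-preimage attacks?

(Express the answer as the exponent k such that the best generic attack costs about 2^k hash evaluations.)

Step 1: The hash has a 222-bit output.
Step 2: Second-preimage resistance means: given a specific input x, it should be infeasible to find a different y with h(y) = h(x).
With a 222-bit output, a generic search for a second preimage costs about 2^222 evaluations (each trial matches the fixed target with probability 2^-222).
Step 3: Security level = 222 bits.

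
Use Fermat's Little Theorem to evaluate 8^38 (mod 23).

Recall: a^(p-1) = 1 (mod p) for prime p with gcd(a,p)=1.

Step 1: Since 23 is prime, by Fermat's Little Theorem: 8^22 = 1 (mod 23).
Step 2: Reduce exponent: 38 mod 22 = 16.
Step 3: So 8^38 = 8^16 (mod 23).
Step 4: 8^16 mod 23 = 16.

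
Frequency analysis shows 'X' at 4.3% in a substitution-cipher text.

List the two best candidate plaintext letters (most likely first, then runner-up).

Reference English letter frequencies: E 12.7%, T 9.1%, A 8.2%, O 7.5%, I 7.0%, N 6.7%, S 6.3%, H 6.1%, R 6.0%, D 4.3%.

Step 1: Observed frequency of 'X' is 4.3%.
Step 2: Compute distances to each reference frequency and sort:
  D (4.3%): difference = 0.0% <-- BEST
  R (6.0%): difference = 1.7% <-- RUNNER-UP
  H (6.1%): difference = 1.8%
  S (6.3%): difference = 2.0%
  N (6.7%): difference = 2.4%
Step 3: Most likely is 'D' (4.3%, diff 0.0%); second most likely is 'R' (6.0%, diff 1.7%).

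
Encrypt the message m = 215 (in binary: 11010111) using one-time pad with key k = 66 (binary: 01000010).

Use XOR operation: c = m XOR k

Step 1: Write out the XOR operation bit by bit:
  Message: 11010111
  Key:     01000010
  XOR:     10010101
Step 2: Convert to decimal: 10010101 = 149.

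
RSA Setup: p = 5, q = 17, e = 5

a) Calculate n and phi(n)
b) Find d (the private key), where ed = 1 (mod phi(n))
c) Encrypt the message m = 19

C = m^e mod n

Step 1: n = 5 * 17 = 85.
Step 2: phi(n) = (5-1)(17-1) = 4 * 16 = 64.
Step 3: Find d = 5^(-1) mod 64 = 13.
  Verify: 5 * 13 = 65 = 1 (mod 64).
Step 4: C = 19^5 mod 85 = 49.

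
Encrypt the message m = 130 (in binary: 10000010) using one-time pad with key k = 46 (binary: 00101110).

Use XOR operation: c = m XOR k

Step 1: Write out the XOR operation bit by bit:
  Message: 10000010
  Key:     00101110
  XOR:     10101100
Step 2: Convert to decimal: 10101100 = 172.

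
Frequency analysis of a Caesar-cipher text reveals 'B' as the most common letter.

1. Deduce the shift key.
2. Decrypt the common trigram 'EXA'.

Step 1: In English, 'E' is the most frequent letter (12.7%).
Step 2: The most frequent ciphertext letter is 'B' (position 1).
Step 3: Shift = (1 - 4) mod 26 = 23.
Step 4: Decrypt 'EXA' by shifting back 23:
  E -> H
  X -> A
  A -> D
Step 5: 'EXA' decrypts to 'HAD'.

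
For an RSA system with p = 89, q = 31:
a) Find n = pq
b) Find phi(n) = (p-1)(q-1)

Step 1: n = p * q = 89 * 31 = 2759.
Step 2: phi(n) = (p-1)(q-1) = 88 * 30 = 2640.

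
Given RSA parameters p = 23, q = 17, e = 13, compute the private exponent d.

Step 1: n = 23 * 17 = 391.
Step 2: phi(n) = 22 * 16 = 352.
Step 3: Find d such that 13 * d = 1 (mod 352).
Step 4: d = 13^(-1) mod 352 = 325.
Verification: 13 * 325 = 4225 = 12 * 352 + 1.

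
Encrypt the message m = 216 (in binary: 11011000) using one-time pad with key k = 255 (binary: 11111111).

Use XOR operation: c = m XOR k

Step 1: Write out the XOR operation bit by bit:
  Message: 11011000
  Key:     11111111
  XOR:     00100111
Step 2: Convert to decimal: 00100111 = 39.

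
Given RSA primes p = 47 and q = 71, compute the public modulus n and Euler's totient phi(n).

Step 1: n = p * q = 47 * 71 = 3337.
Step 2: phi(n) = (p-1)(q-1) = 46 * 70 = 3220.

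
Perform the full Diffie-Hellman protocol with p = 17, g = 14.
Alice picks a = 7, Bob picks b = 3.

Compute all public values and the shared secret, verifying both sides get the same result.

Step 1: A = g^a mod p = 14^7 mod 17 = 6.
Step 2: B = g^b mod p = 14^3 mod 17 = 7.
Step 3: Alice computes s = B^a mod p = 7^7 mod 17 = 12.
Step 4: Bob computes s = A^b mod p = 6^3 mod 17 = 12.
Both sides agree: shared secret = 12.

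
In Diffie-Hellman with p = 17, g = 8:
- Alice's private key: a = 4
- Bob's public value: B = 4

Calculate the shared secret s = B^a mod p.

Step 1: s = B^a mod p = 4^4 mod 17.
  4^1 mod 17 = 4
  4^2 mod 17 = (4 * 4) mod 17 = 16
  4^3 mod 17 = (16 * 4) mod 17 = 13
  4^4 mod 17 = (13 * 4) mod 17 = 1
Result: shared secret = 1.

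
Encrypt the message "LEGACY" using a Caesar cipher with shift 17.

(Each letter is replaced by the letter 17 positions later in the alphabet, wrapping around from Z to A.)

Step 1: For each letter, shift forward by 17 positions (mod 26).
  L (position 11) -> position (11+17) mod 26 = 2 -> C
  E (position 4) -> position (4+17) mod 26 = 21 -> V
  G (position 6) -> position (6+17) mod 26 = 23 -> X
  A (position 0) -> position (0+17) mod 26 = 17 -> R
  C (position 2) -> position (2+17) mod 26 = 19 -> T
  Y (position 24) -> position (24+17) mod 26 = 15 -> P
Result: CVXRTP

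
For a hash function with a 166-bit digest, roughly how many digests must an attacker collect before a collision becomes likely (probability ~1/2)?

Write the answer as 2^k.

Step 1: The birthday paradox gives collision probability ~50% after sqrt(2^n) = 2^(n/2) hashes.
Step 2: For 166-bit output: 2^(166/2) = 2^83.
Step 3: Approximately 2^83 hash computations needed.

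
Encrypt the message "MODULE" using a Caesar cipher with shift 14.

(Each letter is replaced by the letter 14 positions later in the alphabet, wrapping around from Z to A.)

Step 1: For each letter, shift forward by 14 positions (mod 26).
  M (position 12) -> position (12+14) mod 26 = 0 -> A
  O (position 14) -> position (14+14) mod 26 = 2 -> C
  D (position 3) -> position (3+14) mod 26 = 17 -> R
  U (position 20) -> position (20+14) mod 26 = 8 -> I
  L (position 11) -> position (11+14) mod 26 = 25 -> Z
  E (position 4) -> position (4+14) mod 26 = 18 -> S
Result: ACRIZS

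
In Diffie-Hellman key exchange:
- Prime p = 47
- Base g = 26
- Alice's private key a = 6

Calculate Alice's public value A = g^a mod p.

Step 1: A = g^a mod p = 26^6 mod 47.
  26^1 mod 47 = 26
  26^2 mod 47 = (26 * 26) mod 47 = 18
  26^3 mod 47 = (18 * 26) mod 47 = 45
  26^4 mod 47 = (45 * 26) mod 47 = 42
  26^5 mod 47 = (42 * 26) mod 47 = 11
  26^6 mod 47 = (11 * 26) mod 47 = 4
Result: A = 4.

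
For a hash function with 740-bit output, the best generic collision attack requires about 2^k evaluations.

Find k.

Step 1: The hash has a 740-bit output.
Step 2: Collision resistance means it should be infeasible to find any x != y with h(x) = h(y).
By the birthday bound, a generic collision search succeeds after about sqrt(2^740) = 2^(740/2) = 2^370 evaluations.
Step 3: Security level = 370 bits.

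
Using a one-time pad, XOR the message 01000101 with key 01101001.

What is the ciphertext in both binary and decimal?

Step 1: Write out the XOR operation bit by bit:
  Message: 01000101
  Key:     01101001
  XOR:     00101100
Step 2: Convert to decimal: 00101100 = 44.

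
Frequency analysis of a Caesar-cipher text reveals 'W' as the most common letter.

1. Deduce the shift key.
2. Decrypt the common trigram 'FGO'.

Step 1: In English, 'E' is the most frequent letter (12.7%).
Step 2: The most frequent ciphertext letter is 'W' (position 22).
Step 3: Shift = (22 - 4) mod 26 = 18.
Step 4: Decrypt 'FGO' by shifting back 18:
  F -> N
  G -> O
  O -> W
Step 5: 'FGO' decrypts to 'NOW'.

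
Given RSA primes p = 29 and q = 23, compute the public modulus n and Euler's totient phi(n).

Step 1: n = p * q = 29 * 23 = 667.
Step 2: phi(n) = (p-1)(q-1) = 28 * 22 = 616.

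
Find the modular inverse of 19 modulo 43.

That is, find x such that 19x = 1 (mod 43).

Step 1: We need x such that 19 * x = 1 (mod 43).
Step 2: Using the extended Euclidean algorithm or trial:
  19 * 34 = 646 = 15 * 43 + 1.
Step 3: Since 646 mod 43 = 1, the inverse is x = 34.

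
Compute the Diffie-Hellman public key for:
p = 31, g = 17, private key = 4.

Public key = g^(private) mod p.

Step 1: A = g^a mod p = 17^4 mod 31.
  17^1 mod 31 = 17
  17^2 mod 31 = (17 * 17) mod 31 = 10
  17^3 mod 31 = (10 * 17) mod 31 = 15
  17^4 mod 31 = (15 * 17) mod 31 = 7
Result: A = 7.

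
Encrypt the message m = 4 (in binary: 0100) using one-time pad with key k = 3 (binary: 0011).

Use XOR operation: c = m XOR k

Step 1: Write out the XOR operation bit by bit:
  Message: 0100
  Key:     0011
  XOR:     0111
Step 2: Convert to decimal: 0111 = 7.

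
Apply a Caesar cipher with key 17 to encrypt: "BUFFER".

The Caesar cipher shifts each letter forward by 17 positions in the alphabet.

Step 1: For each letter, shift forward by 17 positions (mod 26).
  B (position 1) -> position (1+17) mod 26 = 18 -> S
  U (position 20) -> position (20+17) mod 26 = 11 -> L
  F (position 5) -> position (5+17) mod 26 = 22 -> W
  F (position 5) -> position (5+17) mod 26 = 22 -> W
  E (position 4) -> position (4+17) mod 26 = 21 -> V
  R (position 17) -> position (17+17) mod 26 = 8 -> I
Result: SLWWVI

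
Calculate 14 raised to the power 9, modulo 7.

Step 1: Compute 14^9 mod 7 step by step, reducing modulo 7 at each step.
  14^1 mod 7 = 0
  14^2 mod 7 = (0 * 14) mod 7 = 0
  14^3 mod 7 = (0 * 14) mod 7 = 0
  14^4 mod 7 = (0 * 14) mod 7 = 0
  14^5 mod 7 = (0 * 14) mod 7 = 0
  14^6 mod 7 = (0 * 14) mod 7 = 0
  14^7 mod 7 = (0 * 14) mod 7 = 0
  14^8 mod 7 = (0 * 14) mod 7 = 0
  14^9 mod 7 = (0 * 14) mod 7 = 0
Step 2: Result = 0.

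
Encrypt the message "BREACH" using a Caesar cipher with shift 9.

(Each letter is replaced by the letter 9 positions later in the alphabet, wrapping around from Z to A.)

Step 1: For each letter, shift forward by 9 positions (mod 26).
  B (position 1) -> position (1+9) mod 26 = 10 -> K
  R (position 17) -> position (17+9) mod 26 = 0 -> A
  E (position 4) -> position (4+9) mod 26 = 13 -> N
  A (position 0) -> position (0+9) mod 26 = 9 -> J
  C (position 2) -> position (2+9) mod 26 = 11 -> L
  H (position 7) -> position (7+9) mod 26 = 16 -> Q
Result: KANJLQ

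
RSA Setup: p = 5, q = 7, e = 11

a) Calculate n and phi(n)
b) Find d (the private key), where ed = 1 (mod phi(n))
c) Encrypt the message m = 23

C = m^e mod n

Step 1: n = 5 * 7 = 35.
Step 2: phi(n) = (5-1)(7-1) = 4 * 6 = 24.
Step 3: Find d = 11^(-1) mod 24 = 11.
  Verify: 11 * 11 = 121 = 1 (mod 24).
Step 4: C = 23^11 mod 35 = 32.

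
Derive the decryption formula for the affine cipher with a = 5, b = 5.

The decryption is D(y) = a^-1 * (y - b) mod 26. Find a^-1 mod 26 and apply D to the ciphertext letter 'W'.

Step 1: Find a^-1, the modular inverse of 5 mod 26.
Step 2: We need 5 * a^-1 = 1 (mod 26).
Step 3: 5 * 21 = 105 = 4 * 26 + 1, so a^-1 = 21.
Step 4: D(y) = 21(y - 5) mod 26.
Step 5: Apply to 'W' (y = 22): D(22) = 21 * (22 - 5) mod 26 = 21 * 17 mod 26 = 19 -> 'T'.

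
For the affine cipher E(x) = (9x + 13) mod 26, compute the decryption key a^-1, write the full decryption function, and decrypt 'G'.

Step 1: Find a^-1, the modular inverse of 9 mod 26.
Step 2: We need 9 * a^-1 = 1 (mod 26).
Step 3: 9 * 3 = 27 = 1 * 26 + 1, so a^-1 = 3.
Step 4: D(y) = 3(y - 13) mod 26.
Step 5: Apply to 'G' (y = 6): D(6) = 3 * (6 - 13) mod 26 = 3 * -7 mod 26 = 5 -> 'F'.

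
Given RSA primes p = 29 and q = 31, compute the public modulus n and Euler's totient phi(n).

Step 1: n = p * q = 29 * 31 = 899.
Step 2: phi(n) = (p-1)(q-1) = 28 * 30 = 840.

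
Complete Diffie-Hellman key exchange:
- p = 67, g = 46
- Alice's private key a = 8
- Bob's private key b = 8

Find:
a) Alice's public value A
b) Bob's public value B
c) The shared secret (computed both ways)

Step 1: A = g^a mod p = 46^8 mod 67 = 65.
Step 2: B = g^b mod p = 46^8 mod 67 = 65.
Step 3: Alice computes s = B^a mod p = 65^8 mod 67 = 55.
Step 4: Bob computes s = A^b mod p = 65^8 mod 67 = 55.
Both sides agree: shared secret = 55.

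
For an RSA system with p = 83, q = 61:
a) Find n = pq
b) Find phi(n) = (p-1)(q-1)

Step 1: n = p * q = 83 * 61 = 5063.
Step 2: phi(n) = (p-1)(q-1) = 82 * 60 = 4920.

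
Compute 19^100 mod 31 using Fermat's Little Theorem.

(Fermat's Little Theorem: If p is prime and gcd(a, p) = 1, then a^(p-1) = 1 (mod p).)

Step 1: Since 31 is prime, by Fermat's Little Theorem: 19^30 = 1 (mod 31).
Step 2: Reduce exponent: 100 mod 30 = 10.
Step 3: So 19^100 = 19^10 (mod 31).
Step 4: 19^10 mod 31 = 25.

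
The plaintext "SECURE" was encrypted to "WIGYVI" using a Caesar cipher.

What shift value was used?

Step 1: Compare first letters: S (position 18) -> W (position 22).
Step 2: Shift = (22 - 18) mod 26 = 4.
The shift value is 4.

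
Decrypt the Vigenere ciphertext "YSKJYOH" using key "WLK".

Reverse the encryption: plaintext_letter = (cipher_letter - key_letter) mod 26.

Step 1: Extend key: WLKWLKW
Step 2: Decrypt each letter (c - k) mod 26:
  Y(24) - W(22) = (24-22) mod 26 = 2 = C
  S(18) - L(11) = (18-11) mod 26 = 7 = H
  K(10) - K(10) = (10-10) mod 26 = 0 = A
  J(9) - W(22) = (9-22) mod 26 = 13 = N
  Y(24) - L(11) = (24-11) mod 26 = 13 = N
  O(14) - K(10) = (14-10) mod 26 = 4 = E
  H(7) - W(22) = (7-22) mod 26 = 11 = L
Plaintext: CHANNEL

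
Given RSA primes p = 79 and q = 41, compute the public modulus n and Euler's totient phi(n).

Step 1: n = p * q = 79 * 41 = 3239.
Step 2: phi(n) = (p-1)(q-1) = 78 * 40 = 3120.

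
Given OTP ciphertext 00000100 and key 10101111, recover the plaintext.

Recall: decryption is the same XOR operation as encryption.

Step 1: XOR ciphertext with key:
  Ciphertext: 00000100
  Key:        10101111
  XOR:        10101011
Step 2: Plaintext = 10101011 = 171 in decimal.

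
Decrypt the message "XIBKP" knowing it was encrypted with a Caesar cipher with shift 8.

Step 1: Reverse the shift by subtracting 8 from each letter position.
  X (position 23) -> position (23-8) mod 26 = 15 -> P
  I (position 8) -> position (8-8) mod 26 = 0 -> A
  B (position 1) -> position (1-8) mod 26 = 19 -> T
  K (position 10) -> position (10-8) mod 26 = 2 -> C
  P (position 15) -> position (15-8) mod 26 = 7 -> H
Decrypted message: PATCH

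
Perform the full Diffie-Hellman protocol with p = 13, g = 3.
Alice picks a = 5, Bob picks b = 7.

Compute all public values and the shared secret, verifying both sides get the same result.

Step 1: A = g^a mod p = 3^5 mod 13 = 9.
Step 2: B = g^b mod p = 3^7 mod 13 = 3.
Step 3: Alice computes s = B^a mod p = 3^5 mod 13 = 9.
Step 4: Bob computes s = A^b mod p = 9^7 mod 13 = 9.
Both sides agree: shared secret = 9.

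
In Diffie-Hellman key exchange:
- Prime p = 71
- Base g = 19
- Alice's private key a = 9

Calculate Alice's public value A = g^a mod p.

Step 1: A = g^a mod p = 19^9 mod 71.
  19^1 mod 71 = 19
  19^2 mod 71 = (19 * 19) mod 71 = 6
  19^3 mod 71 = (6 * 19) mod 71 = 43
  19^4 mod 71 = (43 * 19) mod 71 = 36
  19^5 mod 71 = (36 * 19) mod 71 = 45
  19^6 mod 71 = (45 * 19) mod 71 = 3
  19^7 mod 71 = (3 * 19) mod 71 = 57
  19^8 mod 71 = (57 * 19) mod 71 = 18
  19^9 mod 71 = (18 * 19) mod 71 = 58
Result: A = 58.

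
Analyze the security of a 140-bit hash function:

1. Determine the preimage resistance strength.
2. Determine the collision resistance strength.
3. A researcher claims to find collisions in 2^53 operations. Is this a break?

Step 1: Preimage resistance requires brute-force of 2^140 operations.
Step 2: Collision resistance (birthday bound) = 2^(140/2) = 2^70.
Step 3: The claimed attack costs 2^53 operations.
Step 4: Since 2^53 < 2^70, the claimed attack beats the generic birthday bound, so collision resistance is broken.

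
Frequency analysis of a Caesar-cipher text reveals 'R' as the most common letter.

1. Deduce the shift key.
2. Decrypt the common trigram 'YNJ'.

Step 1: In English, 'E' is the most frequent letter (12.7%).
Step 2: The most frequent ciphertext letter is 'R' (position 17).
Step 3: Shift = (17 - 4) mod 26 = 13.
Step 4: Decrypt 'YNJ' by shifting back 13:
  Y -> L
  N -> A
  J -> W
Step 5: 'YNJ' decrypts to 'LAW'.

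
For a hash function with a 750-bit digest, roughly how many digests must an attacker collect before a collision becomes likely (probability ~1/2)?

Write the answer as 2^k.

Step 1: The birthday paradox gives collision probability ~50% after sqrt(2^n) = 2^(n/2) hashes.
Step 2: For 750-bit output: 2^(750/2) = 2^375.
Step 3: Approximately 2^375 hash computations needed.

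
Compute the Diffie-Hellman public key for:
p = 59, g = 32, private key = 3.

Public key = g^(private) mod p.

Step 1: A = g^a mod p = 32^3 mod 59.
  32^1 mod 59 = 32
  32^2 mod 59 = (32 * 32) mod 59 = 21
  32^3 mod 59 = (21 * 32) mod 59 = 23
Result: A = 23.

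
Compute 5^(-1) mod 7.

Step 1: We need x such that 5 * x = 1 (mod 7).
Step 2: Using the extended Euclidean algorithm or trial:
  5 * 3 = 15 = 2 * 7 + 1.
Step 3: Since 15 mod 7 = 1, the inverse is x = 3.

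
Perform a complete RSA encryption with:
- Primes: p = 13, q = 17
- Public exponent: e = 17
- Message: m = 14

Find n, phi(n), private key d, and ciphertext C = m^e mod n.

Step 1: n = 13 * 17 = 221.
Step 2: phi(n) = (13-1)(17-1) = 12 * 16 = 192.
Step 3: Find d = 17^(-1) mod 192 = 113.
  Verify: 17 * 113 = 1921 = 1 (mod 192).
Step 4: C = 14^17 mod 221 = 14.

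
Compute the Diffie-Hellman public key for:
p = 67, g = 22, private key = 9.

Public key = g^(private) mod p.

Step 1: A = g^a mod p = 22^9 mod 67.
  22^1 mod 67 = 22
  22^2 mod 67 = (22 * 22) mod 67 = 15
  22^3 mod 67 = (15 * 22) mod 67 = 62
  22^4 mod 67 = (62 * 22) mod 67 = 24
  22^5 mod 67 = (24 * 22) mod 67 = 59
  22^6 mod 67 = (59 * 22) mod 67 = 25
  22^7 mod 67 = (25 * 22) mod 67 = 14
  22^8 mod 67 = (14 * 22) mod 67 = 40
  22^9 mod 67 = (40 * 22) mod 67 = 9
Result: A = 9.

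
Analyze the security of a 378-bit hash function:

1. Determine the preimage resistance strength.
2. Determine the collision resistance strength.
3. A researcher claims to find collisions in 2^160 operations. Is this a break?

Step 1: Preimage resistance requires brute-force of 2^378 operations.
Step 2: Collision resistance (birthday bound) = 2^(378/2) = 2^189.
Step 3: The claimed attack costs 2^160 operations.
Step 4: Since 2^160 < 2^189, the claimed attack beats the generic birthday bound, so collision resistance is broken.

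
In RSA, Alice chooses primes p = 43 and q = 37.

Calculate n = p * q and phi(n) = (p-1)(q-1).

Step 1: n = p * q = 43 * 37 = 1591.
Step 2: phi(n) = (p-1)(q-1) = 42 * 36 = 1512.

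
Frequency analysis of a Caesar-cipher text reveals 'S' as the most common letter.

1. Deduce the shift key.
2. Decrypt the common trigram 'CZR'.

Step 1: In English, 'E' is the most frequent letter (12.7%).
Step 2: The most frequent ciphertext letter is 'S' (position 18).
Step 3: Shift = (18 - 4) mod 26 = 14.
Step 4: Decrypt 'CZR' by shifting back 14:
  C -> O
  Z -> L
  R -> D
Step 5: 'CZR' decrypts to 'OLD'.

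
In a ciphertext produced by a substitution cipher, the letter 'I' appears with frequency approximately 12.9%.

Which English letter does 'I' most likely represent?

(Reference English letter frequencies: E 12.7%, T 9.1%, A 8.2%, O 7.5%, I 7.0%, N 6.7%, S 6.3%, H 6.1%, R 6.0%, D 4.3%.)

Step 1: The observed frequency is 12.9%.
Step 2: Compare with English frequencies:
  E: 12.7% (difference: 0.2%) <-- closest
  T: 9.1% (difference: 3.8%)
  A: 8.2% (difference: 4.7%)
  O: 7.5% (difference: 5.4%)
  I: 7.0% (difference: 5.9%)
  N: 6.7% (difference: 6.2%)
  S: 6.3% (difference: 6.6%)
  H: 6.1% (difference: 6.8%)
  R: 6.0% (difference: 6.9%)
  D: 4.3% (difference: 8.6%)
Step 3: 'I' most likely represents 'E' (frequency 12.7%).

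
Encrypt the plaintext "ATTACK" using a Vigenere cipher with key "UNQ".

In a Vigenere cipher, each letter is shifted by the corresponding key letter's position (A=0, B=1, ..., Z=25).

Step 1: Repeat key to match plaintext length:
  Plaintext: ATTACK
  Key:       UNQUNQ
Step 2: Encrypt each letter:
  A(0) + U(20) = (0+20) mod 26 = 20 = U
  T(19) + N(13) = (19+13) mod 26 = 6 = G
  T(19) + Q(16) = (19+16) mod 26 = 9 = J
  A(0) + U(20) = (0+20) mod 26 = 20 = U
  C(2) + N(13) = (2+13) mod 26 = 15 = P
  K(10) + Q(16) = (10+16) mod 26 = 0 = A
Ciphertext: UGJUPA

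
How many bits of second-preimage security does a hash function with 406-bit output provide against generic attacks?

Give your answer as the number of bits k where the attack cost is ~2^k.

Step 1: The hash has a 406-bit output.
Step 2: Second-preimage resistance means: given a specific input x, it should be infeasible to find a different y with h(y) = h(x).
With a 406-bit output, a generic search for a second preimage costs about 2^406 evaluations (each trial matches the fixed target with probability 2^-406).
Step 3: Security level = 406 bits.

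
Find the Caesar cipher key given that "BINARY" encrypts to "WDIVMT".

Step 1: Compare first letters: B (position 1) -> W (position 22).
Step 2: Shift = (22 - 1) mod 26 = 21.
The shift value is 21.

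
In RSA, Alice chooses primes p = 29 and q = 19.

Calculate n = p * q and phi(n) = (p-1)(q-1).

Step 1: n = p * q = 29 * 19 = 551.
Step 2: phi(n) = (p-1)(q-1) = 28 * 18 = 504.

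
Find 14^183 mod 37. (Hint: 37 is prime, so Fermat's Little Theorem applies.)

Step 1: Since 37 is prime, by Fermat's Little Theorem: 14^36 = 1 (mod 37).
Step 2: Reduce exponent: 183 mod 36 = 3.
Step 3: So 14^183 = 14^3 (mod 37).
Step 4: 14^3 mod 37 = 6.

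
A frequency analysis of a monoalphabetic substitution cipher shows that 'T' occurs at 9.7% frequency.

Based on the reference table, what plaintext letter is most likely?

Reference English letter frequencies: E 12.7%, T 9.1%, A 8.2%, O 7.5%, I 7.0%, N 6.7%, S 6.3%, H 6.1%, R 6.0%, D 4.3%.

Step 1: The observed frequency is 9.7%.
Step 2: Compare with English frequencies:
  E: 12.7% (difference: 3.0%)
  T: 9.1% (difference: 0.6%) <-- closest
  A: 8.2% (difference: 1.5%)
  O: 7.5% (difference: 2.2%)
  I: 7.0% (difference: 2.7%)
  N: 6.7% (difference: 3.0%)
  S: 6.3% (difference: 3.4%)
  H: 6.1% (difference: 3.6%)
  R: 6.0% (difference: 3.7%)
  D: 4.3% (difference: 5.4%)
Step 3: 'T' most likely represents 'T' (frequency 9.1%).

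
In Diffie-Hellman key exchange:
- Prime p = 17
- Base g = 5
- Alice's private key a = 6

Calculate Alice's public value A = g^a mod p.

Step 1: A = g^a mod p = 5^6 mod 17.
  5^1 mod 17 = 5
  5^2 mod 17 = (5 * 5) mod 17 = 8
  5^3 mod 17 = (8 * 5) mod 17 = 6
  5^4 mod 17 = (6 * 5) mod 17 = 13
  5^5 mod 17 = (13 * 5) mod 17 = 14
  5^6 mod 17 = (14 * 5) mod 17 = 2
Result: A = 2.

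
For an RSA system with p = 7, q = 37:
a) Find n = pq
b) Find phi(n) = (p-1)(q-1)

Step 1: n = p * q = 7 * 37 = 259.
Step 2: phi(n) = (p-1)(q-1) = 6 * 36 = 216.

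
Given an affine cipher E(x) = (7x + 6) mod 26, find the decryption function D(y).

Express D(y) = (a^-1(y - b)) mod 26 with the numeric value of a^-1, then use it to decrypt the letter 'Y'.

Step 1: Find a^-1, the modular inverse of 7 mod 26.
Step 2: We need 7 * a^-1 = 1 (mod 26).
Step 3: 7 * 15 = 105 = 4 * 26 + 1, so a^-1 = 15.
Step 4: D(y) = 15(y - 6) mod 26.
Step 5: Apply to 'Y' (y = 24): D(24) = 15 * (24 - 6) mod 26 = 15 * 18 mod 26 = 10 -> 'K'.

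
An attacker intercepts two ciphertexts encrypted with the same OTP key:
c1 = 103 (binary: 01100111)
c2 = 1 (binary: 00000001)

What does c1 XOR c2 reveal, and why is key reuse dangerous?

Step 1: c1 XOR c2 = (m1 XOR k) XOR (m2 XOR k).
Step 2: By XOR associativity/commutativity: = m1 XOR m2 XOR k XOR k = m1 XOR m2.
Step 3: 01100111 XOR 00000001 = 01100110 = 102.
Step 4: The key cancels out! An attacker learns m1 XOR m2 = 102, revealing the relationship between plaintexts.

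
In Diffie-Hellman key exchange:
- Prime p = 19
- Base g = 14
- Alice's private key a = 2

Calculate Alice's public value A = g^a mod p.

Step 1: A = g^a mod p = 14^2 mod 19.
  14^1 mod 19 = 14
  14^2 mod 19 = (14 * 14) mod 19 = 6
Result: A = 6.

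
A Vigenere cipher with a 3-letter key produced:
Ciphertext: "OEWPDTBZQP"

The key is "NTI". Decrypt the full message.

Step 1: Key 'NTI' has length 3. Extended key: NTINTINTIN
Step 2: Decrypt each position:
  O(14) - N(13) = 1 = B
  E(4) - T(19) = 11 = L
  W(22) - I(8) = 14 = O
  P(15) - N(13) = 2 = C
  D(3) - T(19) = 10 = K
  T(19) - I(8) = 11 = L
  B(1) - N(13) = 14 = O
  Z(25) - T(19) = 6 = G
  Q(16) - I(8) = 8 = I
  P(15) - N(13) = 2 = C
Plaintext: BLOCKLOGIC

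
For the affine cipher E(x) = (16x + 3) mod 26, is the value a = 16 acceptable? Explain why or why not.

Step 1: Compute gcd(16, 26).
Step 2: gcd(16, 26) = 2.
Since gcd = 2 != 1, 16 shares a common factor with 26, so it cannot be used.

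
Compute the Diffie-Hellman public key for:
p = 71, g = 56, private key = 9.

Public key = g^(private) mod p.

Step 1: A = g^a mod p = 56^9 mod 71.
  56^1 mod 71 = 56
  56^2 mod 71 = (56 * 56) mod 71 = 12
  56^3 mod 71 = (12 * 56) mod 71 = 33
  56^4 mod 71 = (33 * 56) mod 71 = 2
  56^5 mod 71 = (2 * 56) mod 71 = 41
  56^6 mod 71 = (41 * 56) mod 71 = 24
  56^7 mod 71 = (24 * 56) mod 71 = 66
  56^8 mod 71 = (66 * 56) mod 71 = 4
  56^9 mod 71 = (4 * 56) mod 71 = 11
Result: A = 11.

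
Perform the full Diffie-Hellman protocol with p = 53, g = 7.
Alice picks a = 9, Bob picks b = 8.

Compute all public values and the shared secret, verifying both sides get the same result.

Step 1: A = g^a mod p = 7^9 mod 53 = 43.
Step 2: B = g^b mod p = 7^8 mod 53 = 44.
Step 3: Alice computes s = B^a mod p = 44^9 mod 53 = 24.
Step 4: Bob computes s = A^b mod p = 43^8 mod 53 = 24.
Both sides agree: shared secret = 24.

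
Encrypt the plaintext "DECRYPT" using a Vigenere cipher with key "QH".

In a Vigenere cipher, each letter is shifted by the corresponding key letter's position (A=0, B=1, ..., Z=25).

Step 1: Repeat key to match plaintext length:
  Plaintext: DECRYPT
  Key:       QHQHQHQ
Step 2: Encrypt each letter:
  D(3) + Q(16) = (3+16) mod 26 = 19 = T
  E(4) + H(7) = (4+7) mod 26 = 11 = L
  C(2) + Q(16) = (2+16) mod 26 = 18 = S
  R(17) + H(7) = (17+7) mod 26 = 24 = Y
  Y(24) + Q(16) = (24+16) mod 26 = 14 = O
  P(15) + H(7) = (15+7) mod 26 = 22 = W
  T(19) + Q(16) = (19+16) mod 26 = 9 = J
Ciphertext: TLSYOWJ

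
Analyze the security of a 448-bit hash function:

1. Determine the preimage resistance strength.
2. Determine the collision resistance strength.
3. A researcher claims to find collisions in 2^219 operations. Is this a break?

Step 1: Preimage resistance requires brute-force of 2^448 operations.
Step 2: Collision resistance (birthday bound) = 2^(448/2) = 2^224.
Step 3: The claimed attack costs 2^219 operations.
Step 4: Since 2^219 < 2^224, the claimed attack beats the generic birthday bound, so collision resistance is broken.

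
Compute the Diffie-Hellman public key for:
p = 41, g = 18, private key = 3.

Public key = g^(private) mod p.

Step 1: A = g^a mod p = 18^3 mod 41.
  18^1 mod 41 = 18
  18^2 mod 41 = (18 * 18) mod 41 = 37
  18^3 mod 41 = (37 * 18) mod 41 = 10
Result: A = 10.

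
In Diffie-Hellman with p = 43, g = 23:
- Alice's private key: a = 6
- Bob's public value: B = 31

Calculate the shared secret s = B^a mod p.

Step 1: s = B^a mod p = 31^6 mod 43.
  31^1 mod 43 = 31
  31^2 mod 43 = (31 * 31) mod 43 = 15
  31^3 mod 43 = (15 * 31) mod 43 = 35
  31^4 mod 43 = (35 * 31) mod 43 = 10
  31^5 mod 43 = (10 * 31) mod 43 = 9
  31^6 mod 43 = (9 * 31) mod 43 = 21
Result: shared secret = 21.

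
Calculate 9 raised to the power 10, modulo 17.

Step 1: Compute 9^10 mod 17 step by step, reducing modulo 17 at each step.
  9^1 mod 17 = 9
  9^2 mod 17 = (9 * 9) mod 17 = 13
  9^3 mod 17 = (13 * 9) mod 17 = 15
  9^4 mod 17 = (15 * 9) mod 17 = 16
  9^5 mod 17 = (16 * 9) mod 17 = 8
  9^6 mod 17 = (8 * 9) mod 17 = 4
  9^7 mod 17 = (4 * 9) mod 17 = 2
  9^8 mod 17 = (2 * 9) mod 17 = 1
  9^9 mod 17 = (1 * 9) mod 17 = 9
  9^10 mod 17 = (9 * 9) mod 17 = 13
Step 2: Result = 13.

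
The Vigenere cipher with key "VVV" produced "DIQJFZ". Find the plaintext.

Step 1: Extend key: VVVVVV
Step 2: Decrypt each letter (c - k) mod 26:
  D(3) - V(21) = (3-21) mod 26 = 8 = I
  I(8) - V(21) = (8-21) mod 26 = 13 = N
  Q(16) - V(21) = (16-21) mod 26 = 21 = V
  J(9) - V(21) = (9-21) mod 26 = 14 = O
  F(5) - V(21) = (5-21) mod 26 = 10 = K
  Z(25) - V(21) = (25-21) mod 26 = 4 = E
Plaintext: INVOKE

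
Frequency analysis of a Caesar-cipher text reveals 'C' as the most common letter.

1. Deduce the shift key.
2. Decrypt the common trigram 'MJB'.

Step 1: In English, 'E' is the most frequent letter (12.7%).
Step 2: The most frequent ciphertext letter is 'C' (position 2).
Step 3: Shift = (2 - 4) mod 26 = 24.
Step 4: Decrypt 'MJB' by shifting back 24:
  M -> O
  J -> L
  B -> D
Step 5: 'MJB' decrypts to 'OLD'.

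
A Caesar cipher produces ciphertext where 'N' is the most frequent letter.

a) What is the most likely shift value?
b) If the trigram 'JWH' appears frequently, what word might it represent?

Step 1: In English, 'E' is the most frequent letter (12.7%).
Step 2: The most frequent ciphertext letter is 'N' (position 13).
Step 3: Shift = (13 - 4) mod 26 = 9.
Step 4: Decrypt 'JWH' by shifting back 9:
  J -> A
  W -> N
  H -> Y
Step 5: 'JWH' decrypts to 'ANY'.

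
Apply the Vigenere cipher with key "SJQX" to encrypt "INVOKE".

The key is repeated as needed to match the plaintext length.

Step 1: Repeat key to match plaintext length:
  Plaintext: INVOKE
  Key:       SJQXSJ
Step 2: Encrypt each letter:
  I(8) + S(18) = (8+18) mod 26 = 0 = A
  N(13) + J(9) = (13+9) mod 26 = 22 = W
  V(21) + Q(16) = (21+16) mod 26 = 11 = L
  O(14) + X(23) = (14+23) mod 26 = 11 = L
  K(10) + S(18) = (10+18) mod 26 = 2 = C
  E(4) + J(9) = (4+9) mod 26 = 13 = N
Ciphertext: AWLLCN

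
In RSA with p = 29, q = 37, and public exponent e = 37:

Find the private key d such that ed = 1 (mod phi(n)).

Step 1: n = 29 * 37 = 1073.
Step 2: phi(n) = 28 * 36 = 1008.
Step 3: Find d such that 37 * d = 1 (mod 1008).
Step 4: d = 37^(-1) mod 1008 = 109.
Verification: 37 * 109 = 4033 = 4 * 1008 + 1.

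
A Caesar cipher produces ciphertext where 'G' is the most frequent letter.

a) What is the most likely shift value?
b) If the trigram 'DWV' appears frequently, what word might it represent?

Step 1: In English, 'E' is the most frequent letter (12.7%).
Step 2: The most frequent ciphertext letter is 'G' (position 6).
Step 3: Shift = (6 - 4) mod 26 = 2.
Step 4: Decrypt 'DWV' by shifting back 2:
  D -> B
  W -> U
  V -> T
Step 5: 'DWV' decrypts to 'BUT'.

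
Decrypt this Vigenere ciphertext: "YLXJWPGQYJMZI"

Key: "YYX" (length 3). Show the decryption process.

Step 1: Key 'YYX' has length 3. Extended key: YYXYYXYYXYYXY
Step 2: Decrypt each position:
  Y(24) - Y(24) = 0 = A
  L(11) - Y(24) = 13 = N
  X(23) - X(23) = 0 = A
  J(9) - Y(24) = 11 = L
  W(22) - Y(24) = 24 = Y
  P(15) - X(23) = 18 = S
  G(6) - Y(24) = 8 = I
  Q(16) - Y(24) = 18 = S
  Y(24) - X(23) = 1 = B
  J(9) - Y(24) = 11 = L
  M(12) - Y(24) = 14 = O
  Z(25) - X(23) = 2 = C
  I(8) - Y(24) = 10 = K
Plaintext: ANALYSISBLOCK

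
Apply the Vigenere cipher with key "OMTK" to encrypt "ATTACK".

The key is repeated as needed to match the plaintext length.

Step 1: Repeat key to match plaintext length:
  Plaintext: ATTACK
  Key:       OMTKOM
Step 2: Encrypt each letter:
  A(0) + O(14) = (0+14) mod 26 = 14 = O
  T(19) + M(12) = (19+12) mod 26 = 5 = F
  T(19) + T(19) = (19+19) mod 26 = 12 = M
  A(0) + K(10) = (0+10) mod 26 = 10 = K
  C(2) + O(14) = (2+14) mod 26 = 16 = Q
  K(10) + M(12) = (10+12) mod 26 = 22 = W
Ciphertext: OFMKQW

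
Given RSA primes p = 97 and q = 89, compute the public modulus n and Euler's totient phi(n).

Step 1: n = p * q = 97 * 89 = 8633.
Step 2: phi(n) = (p-1)(q-1) = 96 * 88 = 8448.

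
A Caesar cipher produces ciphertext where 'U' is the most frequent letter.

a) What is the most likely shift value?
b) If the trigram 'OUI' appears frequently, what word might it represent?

Step 1: In English, 'E' is the most frequent letter (12.7%).
Step 2: The most frequent ciphertext letter is 'U' (position 20).
Step 3: Shift = (20 - 4) mod 26 = 16.
Step 4: Decrypt 'OUI' by shifting back 16:
  O -> Y
  U -> E
  I -> S
Step 5: 'OUI' decrypts to 'YES'.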